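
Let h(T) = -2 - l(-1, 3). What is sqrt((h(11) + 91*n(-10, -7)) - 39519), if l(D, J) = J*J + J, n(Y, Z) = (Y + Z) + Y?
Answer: I*sqrt(41990) ≈ 204.91*I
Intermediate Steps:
n(Y, Z) = Z + 2*Y
l(D, J) = J + J**2 (l(D, J) = J**2 + J = J + J**2)
h(T) = -14 (h(T) = -2 - 3*(1 + 3) = -2 - 3*4 = -2 - 1*12 = -2 - 12 = -14)
sqrt((h(11) + 91*n(-10, -7)) - 39519) = sqrt((-14 + 91*(-7 + 2*(-10))) - 39519) = sqrt((-14 + 91*(-7 - 20)) - 39519) = sqrt((-14 + 91*(-27)) - 39519) = sqrt((-14 - 2457) - 39519) = sqrt(-2471 - 39519) = sqrt(-41990) = I*sqrt(41990)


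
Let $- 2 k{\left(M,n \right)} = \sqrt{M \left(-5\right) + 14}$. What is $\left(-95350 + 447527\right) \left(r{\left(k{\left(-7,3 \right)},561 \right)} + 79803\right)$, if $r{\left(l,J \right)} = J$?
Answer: $28302352428$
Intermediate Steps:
$k{\left(M,n \right)} = - \frac{\sqrt{14 - 5 M}}{2}$ ($k{\left(M,n \right)} = - \frac{\sqrt{M \left(-5\right) + 14}}{2} = - \frac{\sqrt{- 5 M + 14}}{2} = - \frac{\sqrt{14 - 5 M}}{2}$)
$\left(-95350 + 447527\right) \left(r{\left(k{\left(-7,3 \right)},561 \right)} + 79803\right) = \left(-95350 + 447527\right) \left(561 + 79803\right) = 352177 \cdot 80364 = 28302352428$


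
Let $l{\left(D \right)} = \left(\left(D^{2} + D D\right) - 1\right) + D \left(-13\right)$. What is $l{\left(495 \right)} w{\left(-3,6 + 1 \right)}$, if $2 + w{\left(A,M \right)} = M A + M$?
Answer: $-7737824$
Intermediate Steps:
$w{\left(A,M \right)} = -2 + M + A M$ ($w{\left(A,M \right)} = -2 + \left(M A + M\right) = -2 + \left(A M + M\right) = -2 + \left(M + A M\right) = -2 + M + A M$)
$l{\left(D \right)} = -1 - 13 D + 2 D^{2}$ ($l{\left(D \right)} = \left(\left(D^{2} + D^{2}\right) - 1\right) - 13 D = \left(2 D^{2} - 1\right) - 13 D = \left(-1 + 2 D^{2}\right) - 13 D = -1 - 13 D + 2 D^{2}$)
$l{\left(495 \right)} w{\left(-3,6 + 1 \right)} = \left(-1 - 6435 + 2 \cdot 495^{2}\right) \left(-2 + \left(6 + 1\right) - 3 \left(6 + 1\right)\right) = \left(-1 - 6435 + 2 \cdot 245025\right) \left(-2 + 7 - 21\right) = \left(-1 - 6435 + 490050\right) \left(-2 + 7 - 21\right) = 483614 \left(-16\right) = -7737824$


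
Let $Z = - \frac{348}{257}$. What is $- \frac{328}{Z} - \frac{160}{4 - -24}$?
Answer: $\frac{144038}{609} \approx 236.52$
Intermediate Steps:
$Z = - \frac{348}{257}$ ($Z = \left(-348\right) \frac{1}{257} = - \frac{348}{257} \approx -1.3541$)
$- \frac{328}{Z} - \frac{160}{4 - -24} = - \frac{328}{- \frac{348}{257}} - \frac{160}{4 - -24} = \left(-328\right) \left(- \frac{257}{348}\right) - \frac{160}{4 + 24} = \frac{21074}{87} - \frac{160}{28} = \frac{21074}{87} - \frac{40}{7} = \frac{144038}{609}$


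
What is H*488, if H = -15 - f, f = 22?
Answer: -18056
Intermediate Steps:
H = -37 (H = -15 - 1*22 = -15 - 22 = -37)
H*488 = -37*488 = -18056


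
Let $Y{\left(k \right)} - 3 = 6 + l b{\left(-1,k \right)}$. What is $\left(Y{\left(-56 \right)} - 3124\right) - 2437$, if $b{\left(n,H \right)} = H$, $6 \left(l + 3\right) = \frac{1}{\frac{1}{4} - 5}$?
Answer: $- \frac{306776}{57} \approx -5382.0$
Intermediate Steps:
$l = - \frac{173}{57}$ ($l = -3 + \frac{1}{6 \left(\frac{1}{4} - 5\right)} = -3 + \frac{1}{6 \left(- \frac{19}{4}\right)} = -3 + \frac{1}{6} \left(- \frac{4}{19}\right) = -3 - \frac{2}{57} = - \frac{173}{57} \approx -3.0351$)
$Y{\left(k \right)} = 9 - \frac{173 k}{57}$ ($Y{\left(k \right)} = 3 - \left(-6 + \frac{173 k}{57}\right) = 9 - \frac{173 k}{57}$)
$\left(Y{\left(-56 \right)} - 3124\right) - 2437 = \left(\left(9 - - \frac{9688}{57}\right) - 3124\right) - 2437 = \left(\left(9 + \frac{9688}{57}\right) - 3124\right) - 2437 = \left(\frac{10201}{57} - 3124\right) - 2437 = - \frac{167867}{57} - 2437 = - \frac{306776}{57}$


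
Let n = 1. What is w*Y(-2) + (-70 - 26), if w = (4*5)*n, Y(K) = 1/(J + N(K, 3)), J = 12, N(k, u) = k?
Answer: -94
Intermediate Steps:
Y(K) = 1/(12 + K)
w = 20 (w = (4*5)*1 = 20*1 = 20)
w*Y(-2) + (-70 - 26) = 20/(12 - 2) + (-70 - 26) = 20/10 - 96 = 20*(⅒) - 96 = 2 - 96 = -94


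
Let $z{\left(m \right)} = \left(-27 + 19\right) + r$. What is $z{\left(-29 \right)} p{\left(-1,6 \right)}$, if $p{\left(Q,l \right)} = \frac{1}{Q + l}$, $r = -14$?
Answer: $- \frac{22}{5} \approx -4.4$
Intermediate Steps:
$z{\left(m \right)} = -22$ ($z{\left(m \right)} = \left(-27 + 19\right) - 14 = -8 - 14 = -22$)
$z{\left(-29 \right)} p{\left(-1,6 \right)} = - \frac{22}{-1 + 6} = - \frac{22}{5}$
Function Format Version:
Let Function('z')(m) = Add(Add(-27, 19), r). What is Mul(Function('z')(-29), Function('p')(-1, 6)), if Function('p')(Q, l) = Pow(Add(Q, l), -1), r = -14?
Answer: Rational(-22, 5) ≈ -4.4000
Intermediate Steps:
Function('z')(m) = -22 (Function('z')(m) = Add(Add(-27, 19), -14) = Add(-8, -14) = -22)
Mul(Function('z')(-29), Function('p')(-1, 6)) = Mul(-22, Pow(Add(-1, 6), -1)) = Mul(-22, Pow(5, -1)) = Mul(-22, Rational(1, 5)) = Rational(-22, 5)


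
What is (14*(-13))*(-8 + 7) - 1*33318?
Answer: -33136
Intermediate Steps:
(14*(-13))*(-8 + 7) - 1*33318 = -182*(-1) - 33318 = 182 - 33318 = -33136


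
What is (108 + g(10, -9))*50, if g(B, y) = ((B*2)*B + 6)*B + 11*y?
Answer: 103450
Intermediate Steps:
g(B, y) = 11*y + B*(6 + 2*B²) (g(B, y) = ((2*B)*B + 6)*B + 11*y = (2*B² + 6)*B + 11*y = (6 + 2*B²)*B + 11*y = B*(6 + 2*B²) + 11*y = 11*y + B*(6 + 2*B²))
(108 + g(10, -9))*50 = (108 + (2*10³ + 6*10 + 11*(-9)))*50 = (108 + (2*1000 + 60 - 99))*50 = (108 + (2000 + 60 - 99))*50 = (108 + 1961)*50 = 2069*50 = 103450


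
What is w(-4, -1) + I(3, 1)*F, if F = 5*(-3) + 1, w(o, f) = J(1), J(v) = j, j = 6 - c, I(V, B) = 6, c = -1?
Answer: -77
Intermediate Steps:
j = 7 (j = 6 - 1*(-1) = 6 + 1 = 7)
J(v) = 7
w(o, f) = 7
F = -14 (F = -15 + 1 = -14)
w(-4, -1) + I(3, 1)*F = 7 + 6*(-14) = 7 - 84 = -77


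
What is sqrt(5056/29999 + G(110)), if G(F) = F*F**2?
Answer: 2*sqrt(299455073251486)/29999 ≈ 1153.7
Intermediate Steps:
G(F) = F**3
sqrt(5056/29999 + G(110)) = sqrt(5056/29999 + 110**3) = sqrt(5056*(1/29999) + 1331000) = sqrt(5056/29999 + 1331000) = sqrt(39928674056/29999) = 2*sqrt(299455073251486)/29999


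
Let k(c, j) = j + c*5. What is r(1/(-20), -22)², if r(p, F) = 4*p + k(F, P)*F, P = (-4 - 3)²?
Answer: 45010681/25 ≈ 1.8004e+6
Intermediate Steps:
P = 49 (P = (-7)² = 49)
k(c, j) = j + 5*c
r(p, F) = 4*p + F*(49 + 5*F) (r(p, F) = 4*p + (49 + 5*F)*F = 4*p + F*(49 + 5*F))
r(1/(-20), -22)² = (4/(-20) - 22*(49 + 5*(-22)))² = (4*(-1/20) - 22*(49 - 110))² = (-⅕ - 22*(-61))² = (-⅕ + 1342)² = (6709/5)² = 45010681/25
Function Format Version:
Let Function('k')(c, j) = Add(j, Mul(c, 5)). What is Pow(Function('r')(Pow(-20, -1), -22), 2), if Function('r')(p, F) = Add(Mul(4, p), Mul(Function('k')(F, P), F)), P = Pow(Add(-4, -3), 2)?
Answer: Rational(45010681, 25) ≈ 1.8004e+6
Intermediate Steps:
P = 49 (P = Pow(-7, 2) = 49)
Function('k')(c, j) = Add(j, Mul(5, c))
Function('r')(p, F) = Add(Mul(4, p), Mul(F, Add(49, Mul(5, F)))) (Function('r')(p, F) = Add(Mul(4, p), Mul(Add(49, Mul(5, F)), F)) = Add(Mul(4, p), Mul(F, Add(49, Mul(5, F)))))
Pow(Function('r')(Pow(-20, -1), -22), 2) = Pow(Add(Mul(4, Pow(-20, -1)), Mul(-22, Add(49, Mul(5, -22)))), 2) = Pow(Add(Mul(4, Rational(-1, 20)), Mul(-22, Add(49, -110))), 2) = Pow(Add(Rational(-1, 5), Mul(-22, -61)), 2) = Pow(Add(Rational(-1, 5), 1342), 2) = Pow(Rational(6709, 5), 2) = Rational(45010681, 25)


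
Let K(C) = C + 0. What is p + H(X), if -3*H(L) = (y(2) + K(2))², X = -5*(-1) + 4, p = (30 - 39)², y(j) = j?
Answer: 227/3 ≈ 75.667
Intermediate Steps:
K(C) = C
p = 81 (p = (-9)² = 81)
X = 9 (X = 5 + 4 = 9)
H(L) = -16/3 (H(L) = -(2 + 2)²/3 = -⅓*4² = -⅓*16 = -16/3)
p + H(X) = 81 - 16/3 = 227/3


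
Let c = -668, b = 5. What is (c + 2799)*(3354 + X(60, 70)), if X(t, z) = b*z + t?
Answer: 8021084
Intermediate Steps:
X(t, z) = t + 5*z (X(t, z) = 5*z + t = t + 5*z)
(c + 2799)*(3354 + X(60, 70)) = (-668 + 2799)*(3354 + (60 + 5*70)) = 2131*(3354 + (60 + 350)) = 2131*(3354 + 410) = 2131*3764 = 8021084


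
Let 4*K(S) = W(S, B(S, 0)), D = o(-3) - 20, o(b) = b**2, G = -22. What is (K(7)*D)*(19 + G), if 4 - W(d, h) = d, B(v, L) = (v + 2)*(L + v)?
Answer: -99/4 ≈ -24.750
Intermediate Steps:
D = -11 (D = (-3)**2 - 20 = 9 - 20 = -11)
B(v, L) = (2 + v)*(L + v)
W(d, h) = 4 - d
K(S) = 1 - S/4 (K(S) = (4 - S)/4 = 1 - S/4)
(K(7)*D)*(19 + G) = ((1 - 1/4*7)*(-11))*(19 - 22) = ((1 - 7/4)*(-11))*(-3) = -3/4*(-11)*(-3) = (33/4)*(-3) = -99/4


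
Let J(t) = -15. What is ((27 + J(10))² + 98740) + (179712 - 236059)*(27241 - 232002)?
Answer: 11537766951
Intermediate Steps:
((27 + J(10))² + 98740) + (179712 - 236059)*(27241 - 232002) = ((27 - 15)² + 98740) + (179712 - 236059)*(27241 - 232002) = (12² + 98740) - 56347*(-204761) = (144 + 98740) + 11537668067 = 98884 + 11537668067 = 11537766951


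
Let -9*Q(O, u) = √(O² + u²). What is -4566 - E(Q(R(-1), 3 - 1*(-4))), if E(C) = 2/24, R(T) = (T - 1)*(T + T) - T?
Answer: -54793/12 ≈ -4566.1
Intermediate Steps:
R(T) = -T + 2*T*(-1 + T) (R(T) = (-1 + T)*(2*T) - T = 2*T*(-1 + T) - T = -T + 2*T*(-1 + T))
Q(O, u) = -√(O² + u²)/9
E(C) = 1/12 (E(C) = 2*(1/24) = 1/12)
-4566 - E(Q(R(-1), 3 - 1*(-4))) = -4566 - 1*1/12 = -4566 - 1/12 = -54793/12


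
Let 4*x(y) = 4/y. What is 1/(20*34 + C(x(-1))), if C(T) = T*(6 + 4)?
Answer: 1/670 ≈ 0.0014925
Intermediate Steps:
x(y) = 1/y (x(y) = (4/y)/4 = 1/y)
C(T) = 10*T (C(T) = T*10 = 10*T)
1/(20*34 + C(x(-1))) = 1/(20*34 + 10/(-1)) = 1/(680 + 10*(-1)) = 1/(680 - 10) = 1/670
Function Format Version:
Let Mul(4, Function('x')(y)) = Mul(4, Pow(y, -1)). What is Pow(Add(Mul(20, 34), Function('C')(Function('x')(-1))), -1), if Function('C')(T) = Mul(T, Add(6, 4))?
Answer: Rational(1, 670) ≈ 0.0014925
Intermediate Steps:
Function('x')(y) = Pow(y, -1) (Function('x')(y) = Mul(Rational(1, 4), Mul(4, Pow(y, -1))) = Pow(y, -1))
Function('C')(T) = Mul(10, T) (Function('C')(T) = Mul(T, 10) = Mul(10, T))
Pow(Add(Mul(20, 34), Function('C')(Function('x')(-1))), -1) = Pow(Add(Mul(20, 34), Mul(10, Pow(-1, -1))), -1) = Pow(Add(680, Mul(10, -1)), -1) = Pow(Add(680, -10), -1) = Pow(670, -1) = Rational(1, 670)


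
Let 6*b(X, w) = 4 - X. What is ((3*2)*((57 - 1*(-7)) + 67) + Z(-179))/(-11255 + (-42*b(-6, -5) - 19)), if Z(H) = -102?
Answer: -171/2836 ≈ -0.060296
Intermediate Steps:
b(X, w) = ⅔ - X/6 (b(X, w) = (4 - X)/6 = ⅔ - X/6)
((3*2)*((57 - 1*(-7)) + 67) + Z(-179))/(-11255 + (-42*b(-6, -5) - 19)) = ((3*2)*((57 - 1*(-7)) + 67) - 102)/(-11255 + (-42*(⅔ - ⅙*(-6)) - 19)) = (6*((57 + 7) + 67) - 102)/(-11255 + (-42*(⅔ + 1) - 19)) = (6*(64 + 67) - 102)/(-11255 + (-42*5/3 - 19)) = (6*131 - 102)/(-11255 + (-70 - 19)) = (786 - 102)/(-11255 - 89) = 684/(-11344) = 684*(-1/11344) = -171/2836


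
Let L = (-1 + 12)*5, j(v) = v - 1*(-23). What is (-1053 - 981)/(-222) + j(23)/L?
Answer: 20347/2035 ≈ 9.9985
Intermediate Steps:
j(v) = 23 + v (j(v) = v + 23 = 23 + v)
L = 55 (L = 11*5 = 55)
(-1053 - 981)/(-222) + j(23)/L = (-1053 - 981)/(-222) + (23 + 23)/55 = -2034*(-1/222) + 46*(1/55) = 339/37 + 46/55 = 20347/2035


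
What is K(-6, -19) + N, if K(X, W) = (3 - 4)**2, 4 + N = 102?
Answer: 99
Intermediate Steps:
N = 98 (N = -4 + 102 = 98)
K(X, W) = 1 (K(X, W) = (-1)**2 = 1)
K(-6, -19) + N = 1 + 98 = 99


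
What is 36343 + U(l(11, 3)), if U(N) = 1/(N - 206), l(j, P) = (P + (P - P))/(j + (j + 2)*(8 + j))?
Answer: 643816159/17715 ≈ 36343.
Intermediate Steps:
l(j, P) = P/(j + (2 + j)*(8 + j)) (l(j, P) = (P + 0)/(j + (2 + j)*(8 + j)) = P/(j + (2 + j)*(8 + j)))
U(N) = 1/(-206 + N)
36343 + U(l(11, 3)) = 36343 + 1/(-206 + 3/(16 + 11² + 11*11)) = 36343 + 1/(-206 + 3/(16 + 121 + 121)) = 36343 + 1/(-206 + 3/258) = 36343 + 1/(-206 + 3*(1/258)) = 36343 + 1/(-206 + 1/86) = 36343 + 1/(-17715/86) = 36343 - 86/17715 = 643816159/17715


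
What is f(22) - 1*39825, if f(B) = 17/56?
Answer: -2230183/56 ≈ -39825.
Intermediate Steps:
f(B) = 17/56 (f(B) = 17*(1/56) = 17/56)
f(22) - 1*39825 = 17/56 - 1*39825 = 17/56 - 39825 = -2230183/56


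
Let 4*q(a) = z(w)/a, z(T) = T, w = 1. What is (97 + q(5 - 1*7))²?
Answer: 600625/64 ≈ 9384.8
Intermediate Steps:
q(a) = 1/(4*a) (q(a) = (1/a)/4 = 1/(4*a))
(97 + q(5 - 1*7))² = (97 + 1/(4*(5 - 1*7)))² = (97 + 1/(4*(5 - 7)))² = (97 + (¼)/(-2))² = (97 + (¼)*(-½))² = (97 - ⅛)² = (775/8)² = 600625/64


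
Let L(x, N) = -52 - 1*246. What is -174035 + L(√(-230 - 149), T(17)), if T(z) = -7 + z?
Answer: -174333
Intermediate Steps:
L(x, N) = -298 (L(x, N) = -52 - 246 = -298)
-174035 + L(√(-230 - 149), T(17)) = -174035 - 298 = -174333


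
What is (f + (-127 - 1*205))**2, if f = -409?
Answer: 549081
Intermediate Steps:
(f + (-127 - 1*205))**2 = (-409 + (-127 - 1*205))**2 = (-409 + (-127 - 205))**2 = (-409 - 332)**2 = (-741)**2 = 549081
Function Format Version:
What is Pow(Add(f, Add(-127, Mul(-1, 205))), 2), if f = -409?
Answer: 549081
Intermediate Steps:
Pow(Add(f, Add(-127, Mul(-1, 205))), 2) = Pow(Add(-409, Add(-127, Mul(-1, 205))), 2) = Pow(Add(-409, Add(-127, -205)), 2) = Pow(Add(-409, -332), 2) = Pow(-741, 2) = 549081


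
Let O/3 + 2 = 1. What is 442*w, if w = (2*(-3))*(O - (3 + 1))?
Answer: 18564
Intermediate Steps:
O = -3 (O = -6 + 3*1 = -6 + 3 = -3)
w = 42 (w = (2*(-3))*(-3 - (3 + 1)) = -6*(-3 - 1*4) = -6*(-3 - 4) = -6*(-7) = 42)
442*w = 442*42 = 18564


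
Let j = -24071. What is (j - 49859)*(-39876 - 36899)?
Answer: 5675975750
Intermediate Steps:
(j - 49859)*(-39876 - 36899) = (-24071 - 49859)*(-39876 - 36899) = -73930*(-76775) = 5675975750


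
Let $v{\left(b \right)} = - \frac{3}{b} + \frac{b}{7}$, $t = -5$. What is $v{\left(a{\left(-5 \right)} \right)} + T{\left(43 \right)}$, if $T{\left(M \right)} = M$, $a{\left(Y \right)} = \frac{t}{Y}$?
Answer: $\frac{281}{7} \approx 40.143$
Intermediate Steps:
$a{\left(Y \right)} = - \frac{5}{Y}$
$v{\left(b \right)} = - \frac{3}{b} + \frac{b}{7}$ ($v{\left(b \right)} = - \frac{3}{b} + b \frac{1}{7} = - \frac{3}{b} + \frac{b}{7}$)
$v{\left(a{\left(-5 \right)} \right)} + T{\left(43 \right)} = \left(- \frac{3}{\left(-5\right) \frac{1}{-5}} + \frac{\left(-5\right) \frac{1}{-5}}{7}\right) + 43 = \left(- \frac{3}{\left(-5\right) \left(- \frac{1}{5}\right)} + \frac{\left(-5\right) \left(- \frac{1}{5}\right)}{7}\right) + 43 = \left(- \frac{3}{1} + \frac{1}{7} \cdot 1\right) + 43 = \left(\left(-3\right) 1 + \frac{1}{7}\right) + 43 = \left(-3 + \frac{1}{7}\right) + 43 = - \frac{20}{7} + 43 = \frac{281}{7}$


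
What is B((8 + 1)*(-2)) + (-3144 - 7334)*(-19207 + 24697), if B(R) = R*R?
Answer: -57523896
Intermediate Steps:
B(R) = R**2
B((8 + 1)*(-2)) + (-3144 - 7334)*(-19207 + 24697) = ((8 + 1)*(-2))**2 + (-3144 - 7334)*(-19207 + 24697) = (9*(-2))**2 - 10478*5490 = (-18)**2 - 57524220 = 324 - 57524220 = -57523896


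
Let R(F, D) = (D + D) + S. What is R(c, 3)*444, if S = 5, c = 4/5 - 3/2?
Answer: 4884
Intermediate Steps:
c = -7/10 (c = 4*(⅕) - 3*½ = ⅘ - 3/2 = -7/10 ≈ -0.70000)
R(F, D) = 5 + 2*D (R(F, D) = (D + D) + 5 = 2*D + 5 = 5 + 2*D)
R(c, 3)*444 = (5 + 2*3)*444 = (5 + 6)*444 = 11*444 = 4884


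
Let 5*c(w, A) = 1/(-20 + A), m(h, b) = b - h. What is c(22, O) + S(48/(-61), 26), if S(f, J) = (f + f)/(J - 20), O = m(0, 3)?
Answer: -1421/5185 ≈ -0.27406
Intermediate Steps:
O = 3 (O = 3 - 1*0 = 3 + 0 = 3)
S(f, J) = 2*f/(-20 + J) (S(f, J) = (2*f)/(-20 + J) = 2*f/(-20 + J))
c(w, A) = 1/(5*(-20 + A))
c(22, O) + S(48/(-61), 26) = 1/(5*(-20 + 3)) + 2*(48/(-61))/(-20 + 26) = (⅕)/(-17) + 2*(48*(-1/61))/6 = (⅕)*(-1/17) + 2*(-48/61)*(⅙) = -1/85 - 16/61 = -1421/5185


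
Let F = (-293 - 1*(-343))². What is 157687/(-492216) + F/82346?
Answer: -5877176851/20266009368 ≈ -0.29000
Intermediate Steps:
F = 2500 (F = (-293 + 343)² = 50² = 2500)
157687/(-492216) + F/82346 = 157687/(-492216) + 2500/82346 = 157687*(-1/492216) + 2500*(1/82346) = -157687/492216 + 1250/41173 = -5877176851/20266009368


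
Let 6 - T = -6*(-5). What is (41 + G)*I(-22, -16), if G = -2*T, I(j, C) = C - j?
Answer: 534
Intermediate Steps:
T = -24 (T = 6 - (-6)*(-5) = 6 - 1*30 = 6 - 30 = -24)
G = 48 (G = -2*(-24) = 48)
(41 + G)*I(-22, -16) = (41 + 48)*(-16 - 1*(-22)) = 89*(-16 + 22) = 89*6 = 534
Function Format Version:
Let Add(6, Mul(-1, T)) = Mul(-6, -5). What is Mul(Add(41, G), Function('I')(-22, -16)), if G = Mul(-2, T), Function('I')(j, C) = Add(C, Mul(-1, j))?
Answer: 534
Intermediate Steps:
T = -24 (T = Add(6, Mul(-1, Mul(-6, -5))) = Add(6, Mul(-1, 30)) = Add(6, -30) = -24)
G = 48 (G = Mul(-2, -24) = 48)
Mul(Add(41, G), Function('I')(-22, -16)) = Mul(Add(41, 48), Add(-16, Mul(-1, -22))) = Mul(89, Add(-16, 22)) = Mul(89, 6) = 534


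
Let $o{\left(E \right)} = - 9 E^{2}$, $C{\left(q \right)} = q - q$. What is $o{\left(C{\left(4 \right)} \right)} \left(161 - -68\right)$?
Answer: $0$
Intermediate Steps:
$C{\left(q \right)} = 0$
$o{\left(C{\left(4 \right)} \right)} \left(161 - -68\right) = - 9 \cdot 0^{2} \left(161 - -68\right) = \left(-9\right) 0 \left(161 + 68\right) = 0 \cdot 229 = 0$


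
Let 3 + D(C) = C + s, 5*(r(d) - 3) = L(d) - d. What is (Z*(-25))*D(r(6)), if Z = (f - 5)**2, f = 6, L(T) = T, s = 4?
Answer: -100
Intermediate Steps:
r(d) = 3 (r(d) = 3 + (d - d)/5 = 3 + (1/5)*0 = 3 + 0 = 3)
Z = 1 (Z = (6 - 5)**2 = 1**2 = 1)
D(C) = 1 + C (D(C) = -3 + (C + 4) = -3 + (4 + C) = 1 + C)
(Z*(-25))*D(r(6)) = (1*(-25))*(1 + 3) = -25*4 = -100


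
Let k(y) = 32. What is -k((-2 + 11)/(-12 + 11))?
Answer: -32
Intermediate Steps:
-k((-2 + 11)/(-12 + 11)) = -1*32 = -32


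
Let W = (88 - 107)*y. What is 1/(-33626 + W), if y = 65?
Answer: -1/34861 ≈ -2.8685e-5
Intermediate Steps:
W = -1235 (W = (88 - 107)*65 = -19*65 = -1235)
1/(-33626 + W) = 1/(-33626 - 1235) = 1/(-34861) = -1/34861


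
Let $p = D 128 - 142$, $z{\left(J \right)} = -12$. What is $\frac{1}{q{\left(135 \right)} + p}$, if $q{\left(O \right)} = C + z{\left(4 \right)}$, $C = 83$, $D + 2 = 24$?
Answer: $\frac{1}{2745} \approx 0.0003643$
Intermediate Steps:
$D = 22$ ($D = -2 + 24 = 22$)
$p = 2674$ ($p = 22 \cdot 128 - 142 = 2816 - 142 = 2674$)
$q{\left(O \right)} = 71$ ($q{\left(O \right)} = 83 - 12 = 71$)
$\frac{1}{q{\left(135 \right)} + p} = \frac{1}{71 + 2674} = \frac{1}{2745}$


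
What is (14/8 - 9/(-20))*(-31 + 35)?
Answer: 44/5 ≈ 8.8000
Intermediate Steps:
(14/8 - 9/(-20))*(-31 + 35) = (14*(⅛) - 9*(-1/20))*4 = (7/4 + 9/20)*4 = (11/5)*4 = 44/5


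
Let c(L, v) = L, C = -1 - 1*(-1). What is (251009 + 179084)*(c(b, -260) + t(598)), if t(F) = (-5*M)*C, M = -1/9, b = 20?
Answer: 8601860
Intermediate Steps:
M = -1/9 (M = -1*1/9 = -1/9 ≈ -0.11111)
C = 0 (C = -1 + 1 = 0)
t(F) = 0 (t(F) = -5*(-1/9)*0 = (5/9)*0 = 0)
(251009 + 179084)*(c(b, -260) + t(598)) = (251009 + 179084)*(20 + 0) = 430093*20 = 8601860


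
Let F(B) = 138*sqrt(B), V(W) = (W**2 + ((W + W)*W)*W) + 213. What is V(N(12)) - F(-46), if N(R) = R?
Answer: 3813 - 138*I*sqrt(46) ≈ 3813.0 - 935.96*I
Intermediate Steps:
V(W) = 213 + W**2 + 2*W**3 (V(W) = (W**2 + ((2*W)*W)*W) + 213 = (W**2 + (2*W**2)*W) + 213 = (W**2 + 2*W**3) + 213 = 213 + W**2 + 2*W**3)
V(N(12)) - F(-46) = (213 + 12**2 + 2*12**3) - 138*sqrt(-46) = (213 + 144 + 2*1728) - 138*I*sqrt(46) = (213 + 144 + 3456) - 138*I*sqrt(46) = 3813 - 138*I*sqrt(46)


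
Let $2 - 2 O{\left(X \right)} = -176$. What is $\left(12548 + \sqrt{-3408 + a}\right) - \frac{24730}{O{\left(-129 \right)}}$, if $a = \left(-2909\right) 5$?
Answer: $\frac{1092042}{89} + i \sqrt{17953} \approx 12270.0 + 133.99 i$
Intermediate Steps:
$O{\left(X \right)} = 89$ ($O{\left(X \right)} = 1 - -88 = 1 + 88 = 89$)
$a = -14545$
$\left(12548 + \sqrt{-3408 + a}\right) - \frac{24730}{O{\left(-129 \right)}} = \left(12548 + \sqrt{-3408 - 14545}\right) - \frac{24730}{89} = \left(12548 + \sqrt{-17953}\right) - \frac{24730}{89} = \left(12548 + i \sqrt{17953}\right) - \frac{24730}{89} = \frac{1092042}{89} + i \sqrt{17953}$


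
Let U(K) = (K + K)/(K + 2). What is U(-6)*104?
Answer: 312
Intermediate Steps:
U(K) = 2*K/(2 + K) (U(K) = (2*K)/(2 + K) = 2*K/(2 + K))
U(-6)*104 = (2*(-6)/(2 - 6))*104 = (2*(-6)/(-4))*104 = (2*(-6)*(-¼))*104 = 3*104 = 312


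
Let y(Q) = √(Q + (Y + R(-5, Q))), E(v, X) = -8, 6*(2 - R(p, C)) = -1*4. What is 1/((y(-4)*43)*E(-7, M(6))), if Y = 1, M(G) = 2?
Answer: I*√3/344 ≈ 0.005035*I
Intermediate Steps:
R(p, C) = 8/3 (R(p, C) = 2 - (-1)*4/6 = 2 - ⅙*(-4) = 2 + ⅔ = 8/3)
y(Q) = √(11/3 + Q) (y(Q) = √(Q + (1 + 8/3)) = √(Q + 11/3) = √(11/3 + Q))
1/((y(-4)*43)*E(-7, M(6))) = 1/(((√(33 + 9*(-4))/3)*43)*(-8)) = 1/(((√(33 - 36)/3)*43)*(-8)) = 1/(((√(-3)/3)*43)*(-8)) = 1/((((I*√3)/3)*43)*(-8)) = 1/(((I*√3/3)*43)*(-8)) = 1/((43*I*√3/3)*(-8)) = 1/(-344*I*√3/3) = I*√3/344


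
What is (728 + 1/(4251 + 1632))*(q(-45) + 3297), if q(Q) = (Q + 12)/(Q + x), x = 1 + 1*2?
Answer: 197733747425/82362 ≈ 2.4008e+6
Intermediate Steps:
x = 3 (x = 1 + 2 = 3)
q(Q) = (12 + Q)/(3 + Q) (q(Q) = (Q + 12)/(Q + 3) = (12 + Q)/(3 + Q))
(728 + 1/(4251 + 1632))*(q(-45) + 3297) = (728 + 1/(4251 + 1632))*((12 - 45)/(3 - 45) + 3297) = (728 + 1/5883)*(-33/(-42) + 3297) = (728 + 1/5883)*(-1/42*(-33) + 3297) = 4282825*(11/14 + 3297)/5883 = (4282825/5883)*(46169/14) = 197733747425/82362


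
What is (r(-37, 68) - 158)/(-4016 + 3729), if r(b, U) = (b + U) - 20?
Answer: 21/41 ≈ 0.51220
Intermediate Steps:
r(b, U) = -20 + U + b (r(b, U) = (U + b) - 20 = -20 + U + b)
(r(-37, 68) - 158)/(-4016 + 3729) = ((-20 + 68 - 37) - 158)/(-4016 + 3729) = (11 - 158)/(-287) = -147*(-1/287) = 21/41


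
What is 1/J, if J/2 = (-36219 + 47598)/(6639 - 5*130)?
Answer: 5989/22758 ≈ 0.26316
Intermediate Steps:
J = 22758/5989 (J = 2*((-36219 + 47598)/(6639 - 5*130)) = 2*(11379/(6639 - 650)) = 2*(11379/5989) = 22758/5989 ≈ 3.8000)
1/J = 1/(22758/5989) = 5989/22758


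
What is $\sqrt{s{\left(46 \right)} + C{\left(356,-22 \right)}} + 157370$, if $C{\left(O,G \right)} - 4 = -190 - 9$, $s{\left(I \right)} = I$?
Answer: $157370 + i \sqrt{149} \approx 1.5737 \cdot 10^{5} + 12.207 i$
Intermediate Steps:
$C{\left(O,G \right)} = -195$ ($C{\left(O,G \right)} = 4 - 199 = -195$)
$\sqrt{s{\left(46 \right)} + C{\left(356,-22 \right)}} + 157370 = \sqrt{46 - 195} + 157370 = \sqrt{-149} + 157370 = i \sqrt{149} + 157370 = 157370 + i \sqrt{149}$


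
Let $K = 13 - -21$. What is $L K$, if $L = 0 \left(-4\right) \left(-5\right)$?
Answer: $0$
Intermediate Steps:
$K = 34$ ($K = 13 + 21 = 34$)
$L = 0$ ($L = 0 \left(-5\right) = 0$)
$L K = 0 \cdot 34 = 0$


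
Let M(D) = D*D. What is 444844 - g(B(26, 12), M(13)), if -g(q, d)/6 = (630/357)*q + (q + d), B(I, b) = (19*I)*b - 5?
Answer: 9249872/17 ≈ 5.4411e+5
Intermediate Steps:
M(D) = D²
B(I, b) = -5 + 19*I*b (B(I, b) = 19*I*b - 5 = -5 + 19*I*b)
g(q, d) = -6*d - 282*q/17 (g(q, d) = -6*((630/357)*q + (q + d)) = -6*((630*(1/357))*q + (d + q)) = -6*(30*q/17 + (d + q)) = -6*(d + 47*q/17) = -6*d - 282*q/17)
444844 - g(B(26, 12), M(13)) = 444844 - (-6*13² - 282*(-5 + 19*26*12)/17) = 444844 - (-6*169 - 282*(-5 + 5928)/17) = 444844 - (-1014 - 282/17*5923) = 444844 - (-1014 - 1670286/17) = 444844 - 1*(-1687524/17) = 444844 + 1687524/17 = 9249872/17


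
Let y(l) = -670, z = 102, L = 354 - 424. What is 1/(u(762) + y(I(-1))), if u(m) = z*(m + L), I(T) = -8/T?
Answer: 1/69914 ≈ 1.4303e-5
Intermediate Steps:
L = -70
u(m) = -7140 + 102*m (u(m) = 102*(m - 70) = 102*(-70 + m) = -7140 + 102*m)
1/(u(762) + y(I(-1))) = 1/((-7140 + 102*762) - 670) = 1/((-7140 + 77724) - 670) = 1/(70584 - 670) = 1/69914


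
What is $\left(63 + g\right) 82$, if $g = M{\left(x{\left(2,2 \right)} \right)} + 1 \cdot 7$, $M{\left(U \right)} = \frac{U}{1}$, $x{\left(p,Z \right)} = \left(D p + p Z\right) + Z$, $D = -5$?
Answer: $5412$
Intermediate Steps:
$x{\left(p,Z \right)} = Z - 5 p + Z p$ ($x{\left(p,Z \right)} = \left(- 5 p + p Z\right) + Z = \left(- 5 p + Z p\right) + Z = Z - 5 p + Z p$)
$M{\left(U \right)} = U$ ($M{\left(U \right)} = U 1 = U$)
$g = 3$ ($g = \left(2 - 10 + 2 \cdot 2\right) + 1 \cdot 7 = \left(2 - 10 + 4\right) + 7 = -4 + 7 = 3$)
$\left(63 + g\right) 82 = \left(63 + 3\right) 82 = 66 \cdot 82 = 5412$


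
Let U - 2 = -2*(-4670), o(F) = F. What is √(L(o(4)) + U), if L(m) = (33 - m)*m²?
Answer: √9806 ≈ 99.025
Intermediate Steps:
U = 9342 (U = 2 - 2*(-4670) = 2 + 9340 = 9342)
L(m) = m²*(33 - m)
√(L(o(4)) + U) = √(4²*(33 - 1*4) + 9342) = √(16*(33 - 4) + 9342) = √(16*29 + 9342) = √(464 + 9342) = √9806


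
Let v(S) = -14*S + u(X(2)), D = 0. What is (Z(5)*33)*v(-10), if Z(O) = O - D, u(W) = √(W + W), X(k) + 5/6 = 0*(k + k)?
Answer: 23100 + 55*I*√15 ≈ 23100.0 + 213.01*I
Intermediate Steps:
X(k) = -⅚ (X(k) = -⅚ + 0*(k + k) = -⅚ + 0*(2*k) = -⅚ + 0 = -⅚)
u(W) = √2*√W (u(W) = √(2*W) = √2*√W)
Z(O) = O (Z(O) = O - 1*0 = O + 0 = O)
v(S) = -14*S + I*√15/3 (v(S) = -14*S + √2*√(-⅚) = -14*S + √2*(I*√30/6) = -14*S + I*√15/3)
(Z(5)*33)*v(-10) = (5*33)*(-14*(-10) + I*√15/3) = 165*(140 + I*√15/3) = 23100 + 55*I*√15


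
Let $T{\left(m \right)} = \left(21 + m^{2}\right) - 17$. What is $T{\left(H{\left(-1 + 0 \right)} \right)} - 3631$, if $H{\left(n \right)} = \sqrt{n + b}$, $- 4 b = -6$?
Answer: $- \frac{7253}{2} \approx -3626.5$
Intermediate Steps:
$b = \frac{3}{2}$ ($b = \left(- \frac{1}{4}\right) \left(-6\right) = \frac{3}{2} \approx 1.5$)
$H{\left(n \right)} = \sqrt{\frac{3}{2} + n}$ ($H{\left(n \right)} = \sqrt{n + \frac{3}{2}} = \sqrt{\frac{3}{2} + n}$)
$T{\left(m \right)} = 4 + m^{2}$
$T{\left(H{\left(-1 + 0 \right)} \right)} - 3631 = \left(4 + \left(\frac{\sqrt{6 + 4 \left(-1 + 0\right)}}{2}\right)^{2}\right) - 3631 = \left(4 + \left(\frac{\sqrt{6 + 4 \left(-1\right)}}{2}\right)^{2}\right) - 3631 = \left(4 + \left(\frac{\sqrt{6 - 4}}{2}\right)^{2}\right) - 3631 = \left(4 + \left(\frac{\sqrt{2}}{2}\right)^{2}\right) - 3631 = \left(4 + \frac{1}{2}\right) - 3631 = \frac{9}{2} - 3631 = - \frac{7253}{2}$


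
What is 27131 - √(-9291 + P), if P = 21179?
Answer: 27131 - 4*√743 ≈ 27022.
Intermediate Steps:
27131 - √(-9291 + P) = 27131 - √(-9291 + 21179) = 27131 - √11888 = 27131 - 4*√743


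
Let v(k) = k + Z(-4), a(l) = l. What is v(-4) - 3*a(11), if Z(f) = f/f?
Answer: -36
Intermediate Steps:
Z(f) = 1
v(k) = 1 + k (v(k) = k + 1 = 1 + k)
v(-4) - 3*a(11) = (1 - 4) - 3*11 = -3 - 33 = -36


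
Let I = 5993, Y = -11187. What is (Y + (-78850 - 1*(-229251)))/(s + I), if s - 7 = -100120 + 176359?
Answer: 139214/82239 ≈ 1.6928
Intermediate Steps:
s = 76246 (s = 7 + (-100120 + 176359) = 7 + 76239 = 76246)
(Y + (-78850 - 1*(-229251)))/(s + I) = (-11187 + (-78850 - 1*(-229251)))/(76246 + 5993) = (-11187 + (-78850 + 229251))/82239 = (-11187 + 150401)*(1/82239) = 139214*(1/82239) = 139214/82239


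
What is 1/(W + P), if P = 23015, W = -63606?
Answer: -1/40591 ≈ -2.4636e-5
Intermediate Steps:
1/(W + P) = 1/(-63606 + 23015) = 1/(-40591) = -1/40591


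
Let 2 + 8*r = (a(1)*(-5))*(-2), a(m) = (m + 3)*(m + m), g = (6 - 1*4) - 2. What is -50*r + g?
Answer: -975/2 ≈ -487.50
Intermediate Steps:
g = 0 (g = (6 - 4) - 2 = 2 - 2 = 0)
a(m) = 2*m*(3 + m) (a(m) = (3 + m)*(2*m) = 2*m*(3 + m))
r = 39/4 (r = -1/4 + (((2*1*(3 + 1))*(-5))*(-2))/8 = -1/4 + (((2*1*4)*(-5))*(-2))/8 = -1/4 + ((8*(-5))*(-2))/8 = -1/4 + (-40*(-2))/8 = -1/4 + (1/8)*80 = -1/4 + 10 = 39/4 ≈ 9.7500)
-50*r + g = -50*39/4 + 0 = -975/2 + 0 = -975/2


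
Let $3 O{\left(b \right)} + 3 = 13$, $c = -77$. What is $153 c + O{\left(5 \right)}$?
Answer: $- \frac{35333}{3} \approx -11778.0$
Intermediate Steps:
$O{\left(b \right)} = \frac{10}{3}$ ($O{\left(b \right)} = -1 + \frac{1}{3} \cdot 13 = -1 + \frac{13}{3} = \frac{10}{3}$)
$153 c + O{\left(5 \right)} = 153 \left(-77\right) + \frac{10}{3} = -11781 + \frac{10}{3} = - \frac{35333}{3}$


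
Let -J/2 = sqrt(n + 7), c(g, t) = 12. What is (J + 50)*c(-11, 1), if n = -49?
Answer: 600 - 24*I*sqrt(42) ≈ 600.0 - 155.54*I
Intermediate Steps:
J = -2*I*sqrt(42) (J = -2*sqrt(-49 + 7) = -2*I*sqrt(42) ≈ -12.961*I)
(J + 50)*c(-11, 1) = (-2*I*sqrt(42) + 50)*12 = (50 - 2*I*sqrt(42))*12 = 600 - 24*I*sqrt(42)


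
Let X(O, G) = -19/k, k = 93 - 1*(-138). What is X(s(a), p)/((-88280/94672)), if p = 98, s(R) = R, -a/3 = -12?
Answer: 224846/2549085 ≈ 0.088207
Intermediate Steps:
a = 36 (a = -3*(-12) = 36)
k = 231 (k = 93 + 138 = 231)
X(O, G) = -19/231
X(s(a), p)/((-88280/94672)) = -19/(231*((-88280/94672))) = -19/(231*((-88280*1/94672))) = -19/(231*(-11035/11834)) = -19/231*(-11834/11035) = 224846/2549085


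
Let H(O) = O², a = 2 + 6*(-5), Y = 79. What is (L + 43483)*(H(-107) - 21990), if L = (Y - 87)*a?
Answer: -460715487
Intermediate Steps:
a = -28 (a = 2 - 30 = -28)
L = 224 (L = (79 - 87)*(-28) = -8*(-28) = 224)
(L + 43483)*(H(-107) - 21990) = (224 + 43483)*((-107)² - 21990) = 43707*(11449 - 21990) = 43707*(-10541) = -460715487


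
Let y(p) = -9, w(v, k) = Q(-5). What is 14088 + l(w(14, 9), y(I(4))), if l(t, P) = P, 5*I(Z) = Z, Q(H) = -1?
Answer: 14079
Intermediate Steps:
I(Z) = Z/5
w(v, k) = -1
14088 + l(w(14, 9), y(I(4))) = 14088 - 9 = 14079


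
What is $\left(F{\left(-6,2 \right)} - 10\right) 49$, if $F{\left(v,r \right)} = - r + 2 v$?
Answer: $-1176$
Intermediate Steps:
$\left(F{\left(-6,2 \right)} - 10\right) 49 = \left(\left(\left(-1\right) 2 + 2 \left(-6\right)\right) - 10\right) 49 = \left(\left(-2 - 12\right) - 10\right) 49 = \left(-14 - 10\right) 49 = \left(-24\right) 49 = -1176$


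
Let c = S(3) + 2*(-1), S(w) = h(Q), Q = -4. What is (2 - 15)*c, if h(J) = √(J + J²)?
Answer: 26 - 26*√3 ≈ -19.033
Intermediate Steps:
S(w) = 2*√3 (S(w) = √(-4*(1 - 4)) = √(-4*(-3)) = √12 = 2*√3)
c = -2 + 2*√3 (c = 2*√3 + 2*(-1) = 2*√3 - 2 = -2 + 2*√3 ≈ 1.4641)
(2 - 15)*c = (2 - 15)*(-2 + 2*√3) = -13*(-2 + 2*√3) = 26 - 26*√3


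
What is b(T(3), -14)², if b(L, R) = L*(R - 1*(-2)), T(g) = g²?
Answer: 11664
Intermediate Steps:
b(L, R) = L*(2 + R) (b(L, R) = L*(R + 2) = L*(2 + R))
b(T(3), -14)² = (3²*(2 - 14))² = (9*(-12))² = (-108)² = 11664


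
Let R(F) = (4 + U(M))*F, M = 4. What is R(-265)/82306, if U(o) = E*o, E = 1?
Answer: -1060/41153 ≈ -0.025758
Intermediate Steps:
U(o) = o (U(o) = 1*o = o)
R(F) = 8*F (R(F) = (4 + 4)*F = 8*F)
R(-265)/82306 = (8*(-265))/82306 = -2120*1/82306 = -1060/41153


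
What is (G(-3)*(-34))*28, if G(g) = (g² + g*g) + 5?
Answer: -21896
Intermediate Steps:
G(g) = 5 + 2*g² (G(g) = (g² + g²) + 5 = 2*g² + 5 = 5 + 2*g²)
(G(-3)*(-34))*28 = ((5 + 2*(-3)²)*(-34))*28 = ((5 + 2*9)*(-34))*28 = ((5 + 18)*(-34))*28 = (23*(-34))*28 = -782*28 = -21896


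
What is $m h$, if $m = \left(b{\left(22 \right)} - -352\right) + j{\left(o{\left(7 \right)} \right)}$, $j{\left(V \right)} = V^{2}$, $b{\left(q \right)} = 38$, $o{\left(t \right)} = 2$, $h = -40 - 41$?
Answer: $-31914$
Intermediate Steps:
$h = -81$
$m = 394$ ($m = \left(38 - -352\right) + 2^{2} = \left(38 + 352\right) + 4 = 390 + 4 = 394$)
$m h = 394 \left(-81\right) = -31914$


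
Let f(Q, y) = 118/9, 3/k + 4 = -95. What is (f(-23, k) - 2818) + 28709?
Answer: 233137/9 ≈ 25904.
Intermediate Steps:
k = -1/33 (k = 3/(-4 - 95) = 3/(-99) = 3*(-1/99) = -1/33 ≈ -0.030303)
f(Q, y) = 118/9 (f(Q, y) = 118*(⅑) = 118/9)
(f(-23, k) - 2818) + 28709 = (118/9 - 2818) + 28709 = -25244/9 + 28709 = 233137/9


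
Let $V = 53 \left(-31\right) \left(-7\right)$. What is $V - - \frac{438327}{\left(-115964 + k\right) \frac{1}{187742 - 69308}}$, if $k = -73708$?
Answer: $- \frac{8288567041}{31612} \approx -2.622 \cdot 10^{5}$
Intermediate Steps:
$V = 11501$ ($V = \left(-1643\right) \left(-7\right) = 11501$)
$V - - \frac{438327}{\left(-115964 + k\right) \frac{1}{187742 - 69308}} = 11501 - - \frac{438327}{\left(-115964 - 73708\right) \frac{1}{187742 - 69308}} = 11501 - - \frac{438327}{\left(-189672\right) \frac{1}{118434}} = 11501 - - \frac{438327}{- \frac{31612}{19739}} = 11501 - \left(-438327\right) \left(- \frac{19739}{31612}\right) = 11501 - \frac{8652136653}{31612} = - \frac{8288567041}{31612}$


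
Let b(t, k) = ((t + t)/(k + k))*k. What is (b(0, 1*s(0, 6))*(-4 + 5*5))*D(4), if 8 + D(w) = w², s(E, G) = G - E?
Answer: 0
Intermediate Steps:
b(t, k) = t (b(t, k) = ((2*t)/((2*k)))*k = ((2*t)*(1/(2*k)))*k = (t/k)*k = t)
D(w) = -8 + w²
(b(0, 1*s(0, 6))*(-4 + 5*5))*D(4) = (0*(-4 + 5*5))*(-8 + 4²) = (0*(-4 + 25))*(-8 + 16) = (0*21)*8 = 0*8 = 0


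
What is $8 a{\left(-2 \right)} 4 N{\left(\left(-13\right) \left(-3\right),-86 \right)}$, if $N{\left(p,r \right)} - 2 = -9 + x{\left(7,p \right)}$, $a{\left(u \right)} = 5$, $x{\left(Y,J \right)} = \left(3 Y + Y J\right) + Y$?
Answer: $47040$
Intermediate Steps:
$x{\left(Y,J \right)} = 4 Y + J Y$ ($x{\left(Y,J \right)} = \left(3 Y + J Y\right) + Y = 4 Y + J Y$)
$N{\left(p,r \right)} = 21 + 7 p$ ($N{\left(p,r \right)} = 2 + \left(-9 + 7 \left(4 + p\right)\right) = 2 + \left(-9 + \left(28 + 7 p\right)\right) = 2 + \left(19 + 7 p\right) = 21 + 7 p$)
$8 a{\left(-2 \right)} 4 N{\left(\left(-13\right) \left(-3\right),-86 \right)} = 8 \cdot 5 \cdot 4 \left(21 + 7 \left(\left(-13\right) \left(-3\right)\right)\right) = 40 \cdot 4 \left(21 + 7 \cdot 39\right) = 160 \left(21 + 273\right) = 160 \cdot 294 = 47040$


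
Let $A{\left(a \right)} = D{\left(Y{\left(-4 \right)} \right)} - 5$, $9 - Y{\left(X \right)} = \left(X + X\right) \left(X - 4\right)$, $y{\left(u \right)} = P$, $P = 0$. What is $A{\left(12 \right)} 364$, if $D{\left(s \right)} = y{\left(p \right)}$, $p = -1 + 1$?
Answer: $-1820$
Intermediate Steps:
$p = 0$
$y{\left(u \right)} = 0$
$Y{\left(X \right)} = 9 - 2 X \left(-4 + X\right)$ ($Y{\left(X \right)} = 9 - \left(X + X\right) \left(X - 4\right) = 9 - 2 X \left(-4 + X\right)$)
$D{\left(s \right)} = 0$
$A{\left(a \right)} = -5$ ($A{\left(a \right)} = 0 - 5 = -5$)
$A{\left(12 \right)} 364 = \left(-5\right) 364 = -1820$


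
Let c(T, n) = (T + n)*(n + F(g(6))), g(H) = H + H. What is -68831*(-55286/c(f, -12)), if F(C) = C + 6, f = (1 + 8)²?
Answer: 1902695333/207 ≈ 9.1918e+6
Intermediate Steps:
g(H) = 2*H
f = 81 (f = 9² = 81)
F(C) = 6 + C
c(T, n) = (18 + n)*(T + n) (c(T, n) = (T + n)*(n + (6 + 2*6)) = (T + n)*(n + (6 + 12)) = (T + n)*(n + 18) = (T + n)*(18 + n) = (18 + n)*(T + n))
-68831*(-55286/c(f, -12)) = -68831*(-55286/((-12)² + 18*81 + 18*(-12) + 81*(-12))) = -68831*(-55286/(144 + 1458 - 216 - 972)) = -68831/(414*(-1/55286)) = -68831/(-207/27643) = -68831*(-27643/207) = 1902695333/207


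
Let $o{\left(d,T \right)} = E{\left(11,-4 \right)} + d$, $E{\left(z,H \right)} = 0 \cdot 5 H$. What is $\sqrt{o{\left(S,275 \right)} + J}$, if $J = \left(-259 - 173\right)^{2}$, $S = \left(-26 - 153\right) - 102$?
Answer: $\sqrt{186343} \approx 431.67$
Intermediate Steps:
$S = -281$ ($S = -179 - 102 = -281$)
$E{\left(z,H \right)} = 0$
$o{\left(d,T \right)} = d$ ($o{\left(d,T \right)} = 0 + d = d$)
$J = 186624$ ($J = \left(-432\right)^{2} = 186624$)
$\sqrt{o{\left(S,275 \right)} + J} = \sqrt{-281 + 186624} = \sqrt{186343}$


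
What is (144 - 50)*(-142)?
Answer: -13348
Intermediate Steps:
(144 - 50)*(-142) = 94*(-142) = -13348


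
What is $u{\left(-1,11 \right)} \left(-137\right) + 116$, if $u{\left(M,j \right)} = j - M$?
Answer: $-1528$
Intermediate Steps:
$u{\left(-1,11 \right)} \left(-137\right) + 116 = \left(11 - -1\right) \left(-137\right) + 116 = \left(11 + 1\right) \left(-137\right) + 116 = 12 \left(-137\right) + 116 = -1644 + 116 = -1528$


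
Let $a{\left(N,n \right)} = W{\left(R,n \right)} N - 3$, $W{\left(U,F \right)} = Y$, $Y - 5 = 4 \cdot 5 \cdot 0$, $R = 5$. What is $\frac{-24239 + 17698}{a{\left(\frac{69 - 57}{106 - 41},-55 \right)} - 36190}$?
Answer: $\frac{85033}{470497} \approx 0.18073$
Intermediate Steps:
$Y = 5$ ($Y = 5 + 4 \cdot 5 \cdot 0 = 5 + 20 \cdot 0 = 5 + 0 = 5$)
$W{\left(U,F \right)} = 5$
$a{\left(N,n \right)} = -3 + 5 N$ ($a{\left(N,n \right)} = 5 N - 3 = -3 + 5 N$)
$\frac{-24239 + 17698}{a{\left(\frac{69 - 57}{106 - 41},-55 \right)} - 36190} = \frac{-24239 + 17698}{\left(-3 + 5 \frac{69 - 57}{106 - 41}\right) - 36190} = - \frac{6541}{\left(-3 + 5 \cdot \frac{12}{65}\right) - 36190} = - \frac{6541}{\left(-3 + \frac{12}{13}\right) - 36190} = - \frac{6541}{- \frac{27}{13} - 36190} = - \frac{6541}{- \frac{470497}{13}} = \left(-6541\right) \left(- \frac{13}{470497}\right) = \frac{85033}{470497}$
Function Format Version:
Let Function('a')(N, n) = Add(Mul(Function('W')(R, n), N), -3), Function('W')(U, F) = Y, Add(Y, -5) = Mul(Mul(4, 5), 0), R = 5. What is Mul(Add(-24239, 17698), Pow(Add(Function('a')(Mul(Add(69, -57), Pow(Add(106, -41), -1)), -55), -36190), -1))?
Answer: Rational(85033, 470497) ≈ 0.18073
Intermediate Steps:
Y = 5 (Y = Add(5, Mul(Mul(4, 5), 0)) = Add(5, Mul(20, 0)) = Add(5, 0) = 5)
Function('W')(U, F) = 5
Function('a')(N, n) = Add(-3, Mul(5, N)) (Function('a')(N, n) = Add(Mul(5, N), -3) = Add(-3, Mul(5, N)))
Mul(Add(-24239, 17698), Pow(Add(Function('a')(Mul(Add(69, -57), Pow(Add(106, -41), -1)), -55), -36190), -1)) = Mul(Add(-24239, 17698), Pow(Add(Add(-3, Mul(5, Mul(Add(69, -57), Pow(Add(106, -41), -1)))), -36190), -1)) = Mul(-6541, Pow(Add(Add(-3, Mul(5, Mul(12, Pow(65, -1)))), -36190), -1)) = Mul(-6541, Pow(Add(Add(-3, Mul(5, Mul(12, Rational(1, 65)))), -36190), -1)) = Mul(-6541, Pow(Add(Add(-3, Mul(5, Rational(12, 65))), -36190), -1)) = Mul(-6541, Pow(Add(Add(-3, Rational(12, 13)), -36190), -1)) = Mul(-6541, Pow(Add(Rational(-27, 13), -36190), -1)) = Mul(-6541, Pow(Rational(-470497, 13), -1)) = Mul(-6541, Rational(-13, 470497)) = Rational(85033, 470497)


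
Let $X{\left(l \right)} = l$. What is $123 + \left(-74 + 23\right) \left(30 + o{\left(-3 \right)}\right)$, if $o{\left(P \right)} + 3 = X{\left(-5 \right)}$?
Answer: $-999$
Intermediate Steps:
$o{\left(P \right)} = -8$ ($o{\left(P \right)} = -3 - 5 = -8$)
$123 + \left(-74 + 23\right) \left(30 + o{\left(-3 \right)}\right) = 123 + \left(-74 + 23\right) \left(30 - 8\right) = 123 - 1122 = -999$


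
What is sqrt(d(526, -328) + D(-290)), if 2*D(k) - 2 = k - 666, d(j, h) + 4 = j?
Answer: 3*sqrt(5) ≈ 6.7082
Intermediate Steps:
d(j, h) = -4 + j
D(k) = -332 + k/2 (D(k) = 1 + (k - 666)/2 = 1 + (-666 + k)/2 = 1 + (-333 + k/2) = -332 + k/2)
sqrt(d(526, -328) + D(-290)) = sqrt((-4 + 526) + (-332 + (1/2)*(-290))) = sqrt(522 + (-332 - 145)) = sqrt(522 - 477) = sqrt(45) = 3*sqrt(5)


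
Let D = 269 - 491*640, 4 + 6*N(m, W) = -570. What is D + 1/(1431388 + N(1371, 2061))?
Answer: -1348152855564/4293877 ≈ -3.1397e+5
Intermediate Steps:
N(m, W) = -287/3 (N(m, W) = -⅔ + (⅙)*(-570) = -⅔ - 95 = -287/3)
D = -313971 (D = 269 - 314240 = -313971)
D + 1/(1431388 + N(1371, 2061)) = -313971 + 1/(1431388 - 287/3) = -313971 + 1/(4293877/3) = -313971 + 3/4293877 = -1348152855564/4293877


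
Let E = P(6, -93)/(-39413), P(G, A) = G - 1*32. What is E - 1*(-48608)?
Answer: 1915787130/39413 ≈ 48608.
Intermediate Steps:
P(G, A) = -32 + G (P(G, A) = G - 32 = -32 + G)
E = 26/39413 (E = (-32 + 6)/(-39413) = -26*(-1/39413) = 26/39413 ≈ 0.00065968)
E - 1*(-48608) = 26/39413 - 1*(-48608) = 26/39413 + 48608 = 1915787130/39413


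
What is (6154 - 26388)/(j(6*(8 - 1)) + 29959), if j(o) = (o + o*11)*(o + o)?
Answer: -20234/72295 ≈ -0.27988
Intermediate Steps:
j(o) = 24*o² (j(o) = (o + 11*o)*(2*o) = (12*o)*(2*o) = 24*o²)
(6154 - 26388)/(j(6*(8 - 1)) + 29959) = (6154 - 26388)/(24*(6*(8 - 1))² + 29959) = -20234/(24*(6*7)² + 29959) = -20234/(24*42² + 29959) = -20234/(24*1764 + 29959) = -20234/(42336 + 29959) = -20234/72295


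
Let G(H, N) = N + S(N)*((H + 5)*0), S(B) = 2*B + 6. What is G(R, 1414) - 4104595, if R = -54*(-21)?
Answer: -4103181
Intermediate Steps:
R = 1134
S(B) = 6 + 2*B
G(H, N) = N (G(H, N) = N + (6 + 2*N)*((H + 5)*0) = N + (6 + 2*N)*((5 + H)*0) = N + (6 + 2*N)*0 = N + 0 = N)
G(R, 1414) - 4104595 = 1414 - 4104595 = -4103181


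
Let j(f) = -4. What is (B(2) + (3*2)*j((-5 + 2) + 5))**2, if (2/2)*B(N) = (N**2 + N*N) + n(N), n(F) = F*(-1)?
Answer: 324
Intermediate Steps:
n(F) = -F
B(N) = -N + 2*N**2 (B(N) = (N**2 + N*N) - N = (N**2 + N**2) - N = 2*N**2 - N = -N + 2*N**2)
(B(2) + (3*2)*j((-5 + 2) + 5))**2 = (2*(-1 + 2*2) + (3*2)*(-4))**2 = (2*(-1 + 4) + 6*(-4))**2 = (2*3 - 24)**2 = (6 - 24)**2 = (-18)**2 = 324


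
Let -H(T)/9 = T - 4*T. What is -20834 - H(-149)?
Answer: -16811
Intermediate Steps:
H(T) = 27*T (H(T) = -9*(T - 4*T) = -(-27)*T = 27*T)
-20834 - H(-149) = -20834 - 27*(-149) = -20834 - 1*(-4023) = -20834 + 4023 = -16811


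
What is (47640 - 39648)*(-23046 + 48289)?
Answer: 201742056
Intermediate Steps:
(47640 - 39648)*(-23046 + 48289) = 7992*25243 = 201742056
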